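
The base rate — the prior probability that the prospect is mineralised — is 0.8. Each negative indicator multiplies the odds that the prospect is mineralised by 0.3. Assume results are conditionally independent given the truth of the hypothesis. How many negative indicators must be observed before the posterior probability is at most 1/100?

Prior odds = 0.8/0.2 = 4.
Likelihood ratio per negative indicator = 0.3.
Target posterior odds = 0.01/0.99 = 1/99.
Require 0.3ⁿ ≤ 1/99 ÷ 4 = 1/396.
0.3⁴ = 0.0081 is still above 1/396 but 0.3⁵ = 243/100000 is at or below it, so n = 5.

5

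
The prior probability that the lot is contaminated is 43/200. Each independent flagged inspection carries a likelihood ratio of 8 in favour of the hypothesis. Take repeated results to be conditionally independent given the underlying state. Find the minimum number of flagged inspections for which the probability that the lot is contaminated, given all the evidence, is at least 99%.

3

Prior odds = 0.215/0.785 = 43/157.
Likelihood ratio per flagged inspection = 8.
Target odds: 0.99 ÷ 0.01 = 99.
Require 8ⁿ ≥ 99 ÷ (43/157) = 15543/43.
8² = 64 falls short of 15543/43 but 8³ = 512 reaches it, so n = 3.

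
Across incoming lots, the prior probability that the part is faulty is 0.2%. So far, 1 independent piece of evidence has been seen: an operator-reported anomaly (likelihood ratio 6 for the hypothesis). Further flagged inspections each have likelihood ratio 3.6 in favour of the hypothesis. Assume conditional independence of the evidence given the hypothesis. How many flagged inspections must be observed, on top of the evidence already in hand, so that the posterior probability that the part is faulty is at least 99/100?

Prior odds = 0.002/0.998 = 1/499.
Bayes factor of the evidence already in hand = 6.
Odds after that evidence = (1/499) × 6 = 6/499.
Target odds = 0.99/0.01 = 99.
Need 3.6ⁿ ≥ 99 ÷ (6/499) = 8233.5.
3.6⁷ = 612220032/78125 falls short of 8233.5 but 3.6⁸ ≈28211.1 reaches it, so n = 8.

8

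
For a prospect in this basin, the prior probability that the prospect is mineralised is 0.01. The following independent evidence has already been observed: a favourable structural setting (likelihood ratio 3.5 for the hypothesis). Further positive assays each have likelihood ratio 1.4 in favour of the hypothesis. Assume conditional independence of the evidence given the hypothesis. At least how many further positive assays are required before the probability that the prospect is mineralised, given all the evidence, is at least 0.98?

Prior odds = 0.01/0.99 = 1/99.
Bayes factor of the evidence already in hand = 3.5.
Odds after that evidence = (1/99) × 3.5 = 7/198.
Target odds = 0.98/0.02 = 49.
Need 1.4ⁿ ≥ 49 ÷ (7/198) = 1386.
1.4²¹ ≈1171.36 falls short of 1386 but 1.4²² ≈1639.9 reaches it, so n = 22.

22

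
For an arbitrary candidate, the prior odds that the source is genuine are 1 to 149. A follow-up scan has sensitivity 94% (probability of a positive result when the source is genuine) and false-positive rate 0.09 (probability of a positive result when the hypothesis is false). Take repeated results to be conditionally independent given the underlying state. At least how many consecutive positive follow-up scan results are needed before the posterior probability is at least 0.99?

5

Prior odds = 1/149.
Likelihood ratio of a positive result = 0.94/0.09 = 94/9.
Target odds: 0.99 ÷ 0.01 = 99.
Need (1/149) × (94/9)ⁿ ≥ 99, i.e. (94/9)ⁿ ≥ 14751.
(94/9)⁴ = 78074896/6561 falls short of 14751 but (94/9)⁵ ≈124287 reaches it, so n = 5.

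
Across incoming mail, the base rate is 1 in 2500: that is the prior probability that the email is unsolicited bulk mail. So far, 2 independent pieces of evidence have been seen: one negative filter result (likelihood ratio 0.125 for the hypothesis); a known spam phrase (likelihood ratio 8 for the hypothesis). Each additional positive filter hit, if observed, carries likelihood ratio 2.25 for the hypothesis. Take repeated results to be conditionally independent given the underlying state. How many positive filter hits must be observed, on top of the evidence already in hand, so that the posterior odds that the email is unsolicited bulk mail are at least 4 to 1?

Prior odds = 0.0004/0.9996 = 1/2499.
Combined Bayes factor of the evidence already in hand = 0.125 × 8 = 1.
Odds after that evidence = (1/2499) × 1 = 1/2499.
Target odds = 4.
Need 2.25ⁿ ≥ 4 ÷ (1/2499) = 9996.
2.25¹¹ ≈7481.83 falls short of 9996 but 2.25¹² ≈16834.1 reaches it, so n = 12.

12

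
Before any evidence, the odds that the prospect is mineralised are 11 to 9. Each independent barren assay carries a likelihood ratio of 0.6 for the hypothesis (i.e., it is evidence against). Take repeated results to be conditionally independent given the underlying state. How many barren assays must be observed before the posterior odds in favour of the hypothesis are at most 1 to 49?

Prior odds = 11/9.
Likelihood ratio per barren assay = 0.6.
Target odds = 1/49.
Require 0.6ⁿ ≤ 1/49 ÷ (11/9) = 9/539.
0.6⁸ = 6561/390625 is still above 9/539 but 0.6⁹ = 19683/1953125 is at or below it, so n = 9.

9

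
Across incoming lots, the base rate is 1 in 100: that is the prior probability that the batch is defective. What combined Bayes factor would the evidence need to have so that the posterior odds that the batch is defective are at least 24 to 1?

2376

Prior odds = 0.01/0.99 = 1/99.
Target odds = 24.
Required Bayes factor = 24 ÷ (1/99) = 2376.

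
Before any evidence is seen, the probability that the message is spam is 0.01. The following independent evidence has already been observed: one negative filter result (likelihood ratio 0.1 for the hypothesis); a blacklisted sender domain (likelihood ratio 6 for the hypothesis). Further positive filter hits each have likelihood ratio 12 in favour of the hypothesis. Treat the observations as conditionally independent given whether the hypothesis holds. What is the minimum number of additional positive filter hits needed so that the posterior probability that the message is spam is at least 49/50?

4

Prior odds = 0.01/0.99 = 1/99.
Combined Bayes factor of the evidence already in hand = 0.1 × 6 = 0.6.
Odds after that evidence = (1/99) × 0.6 = 1/165.
Target odds = 0.98/0.02 = 49.
Need 12ⁿ ≥ 49 ÷ (1/165) = 8085.
12³ = 1728 falls short of 8085 but 12⁴ = 20736 reaches it, so n = 4.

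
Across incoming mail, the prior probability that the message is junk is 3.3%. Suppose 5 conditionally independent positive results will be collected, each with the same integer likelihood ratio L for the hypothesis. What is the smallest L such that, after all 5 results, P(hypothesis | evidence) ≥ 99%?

5

Prior odds = 0.033/0.967 = 33/967.
Target odds = 0.99/0.01 = 99.
Need L⁵ ≥ 99 ÷ (33/967) = 2901.
4⁵ = 1024 < 2901 ≤ 3125 = 5⁵, so L = 5.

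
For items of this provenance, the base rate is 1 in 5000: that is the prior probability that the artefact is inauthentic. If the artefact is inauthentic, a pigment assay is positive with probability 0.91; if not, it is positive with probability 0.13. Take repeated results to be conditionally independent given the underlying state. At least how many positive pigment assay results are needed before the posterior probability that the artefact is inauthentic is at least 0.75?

5

Prior odds: 0.0002 ÷ 0.9998 = 1/4999.
Likelihood ratio of a positive = 0.91/0.13 = 7.
Target posterior odds = 0.75/0.25 = 3.
Need (1/4999) × 7ⁿ ≥ 3, i.e. 7ⁿ ≥ 14997.
7⁴ = 2401 falls short of 14997 but 7⁵ = 16807 reaches it, so n = 5.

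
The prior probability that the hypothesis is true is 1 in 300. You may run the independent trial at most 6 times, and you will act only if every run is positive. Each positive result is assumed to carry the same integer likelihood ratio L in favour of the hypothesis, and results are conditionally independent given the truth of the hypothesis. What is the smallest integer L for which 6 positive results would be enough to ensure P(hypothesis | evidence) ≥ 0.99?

Prior odds = (1/300)/(299/300) = 1/299.
Target odds = 0.99/0.01 = 99.
Need L⁶ ≥ 99 ÷ (1/299) = 29601.
5⁶ = 15625 < 29601 ≤ 46656 = 6⁶, so L = 6.

6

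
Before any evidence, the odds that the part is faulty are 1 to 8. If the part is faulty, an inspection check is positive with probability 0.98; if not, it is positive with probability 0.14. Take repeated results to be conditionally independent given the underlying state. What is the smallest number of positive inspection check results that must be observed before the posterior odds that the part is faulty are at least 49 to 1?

Prior odds = 0.125.
Likelihood ratio of a positive = 0.98/0.14 = 7.
Target odds = 49.
Require 7ⁿ ≥ 49 ÷ 0.125 = 392.
7³ = 343 falls short of 392 but 7⁴ = 2401 reaches it, so n = 4.

4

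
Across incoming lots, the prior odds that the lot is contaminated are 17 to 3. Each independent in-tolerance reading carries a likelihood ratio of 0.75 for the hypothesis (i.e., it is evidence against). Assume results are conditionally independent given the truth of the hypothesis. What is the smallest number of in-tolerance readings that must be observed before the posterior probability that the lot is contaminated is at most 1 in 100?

23

Prior odds = 17/3.
Likelihood ratio per in-tolerance reading = 0.75.
Target odds: 0.01 ÷ 0.99 = 1/99.
Need (17/3) × 0.75ⁿ ≤ 1/99, i.e. 0.75ⁿ ≤ 1/561.
0.75²² ≈0.00178381 is still above 1/561 but 0.75²³ ≈0.00133786 is at or below it, so n = 23.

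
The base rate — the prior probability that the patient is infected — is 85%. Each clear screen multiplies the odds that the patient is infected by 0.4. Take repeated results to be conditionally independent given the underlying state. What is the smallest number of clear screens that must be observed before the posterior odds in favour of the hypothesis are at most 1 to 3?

Prior odds = 0.85/0.15 = 17/3.
Likelihood ratio per clear screen = 0.4.
Target odds = 1/3.
Need (17/3) × 0.4ⁿ ≤ 1/3, i.e. 0.4ⁿ ≤ 1/17.
0.4³ = 0.064 is still above 1/17 but 0.4⁴ = 0.0256 is at or below it, so n = 4.

4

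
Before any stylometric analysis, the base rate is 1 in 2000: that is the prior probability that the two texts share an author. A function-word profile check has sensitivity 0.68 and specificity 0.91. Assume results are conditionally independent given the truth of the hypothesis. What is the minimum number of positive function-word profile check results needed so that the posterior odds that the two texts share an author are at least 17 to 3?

Prior odds: 0.0005 ÷ 0.9995 = 1/1999.
False-positive rate = 1 − 0.91 = 0.09; likelihood ratio of a positive = 0.68/0.09 = 68/9.
Target odds = 17/3.
Need (1/1999) × (68/9)ⁿ ≥ 17/3, i.e. (68/9)ⁿ ≥ 33983/3.
(68/9)⁴ = 21381376/6561 falls short of 33983/3 but (68/9)⁵ ≈24622.5 reaches it, so n = 5.

5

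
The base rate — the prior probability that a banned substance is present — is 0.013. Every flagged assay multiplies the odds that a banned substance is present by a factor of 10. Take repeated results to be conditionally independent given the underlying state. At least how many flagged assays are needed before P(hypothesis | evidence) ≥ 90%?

Prior odds = 0.013/0.987 = 13/987.
Likelihood ratio per flagged assay = 10.
Target posterior odds = 0.9/0.1 = 9.
Require 10ⁿ ≥ 9 ÷ (13/987) = 8883/13.
10² = 100 falls short of 8883/13 but 10³ = 1000 reaches it, so n = 3.

3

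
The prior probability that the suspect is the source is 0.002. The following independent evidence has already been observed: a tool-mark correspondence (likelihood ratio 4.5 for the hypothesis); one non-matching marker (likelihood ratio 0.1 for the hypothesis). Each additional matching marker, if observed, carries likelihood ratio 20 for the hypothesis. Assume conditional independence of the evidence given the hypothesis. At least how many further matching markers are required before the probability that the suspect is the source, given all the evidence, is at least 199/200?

5

Prior odds = 0.002/0.998 = 1/499.
Combined Bayes factor of the evidence already in hand = 4.5 × 0.1 = 0.45.
Odds after that evidence = (1/499) × 0.45 = 9/9980.
Target odds = 0.995/0.005 = 199.
Need 20ⁿ ≥ 199 ÷ (9/9980) = 1986020/9.
20⁴ = 160000 falls short of 1986020/9 but 20⁵ = 3200000 reaches it, so n = 5.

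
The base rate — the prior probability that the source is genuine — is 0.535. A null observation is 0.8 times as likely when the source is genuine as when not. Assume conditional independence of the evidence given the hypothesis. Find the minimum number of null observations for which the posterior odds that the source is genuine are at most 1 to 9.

Prior odds: 0.535 ÷ 0.465 = 107/93.
Likelihood ratio per null observation = 0.8.
Target odds = 1/9.
Need (107/93) × 0.8ⁿ ≤ 1/9, i.e. 0.8ⁿ ≤ 31/321.
0.8¹⁰ = 1048576/9765625 is still above 31/321 but 0.8¹¹ = 4194304/48828125 is at or below it, so n = 11.

11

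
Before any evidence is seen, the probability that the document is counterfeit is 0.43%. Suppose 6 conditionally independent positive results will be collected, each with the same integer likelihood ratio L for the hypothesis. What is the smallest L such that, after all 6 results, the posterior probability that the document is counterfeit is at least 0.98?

Prior odds = 0.0043/0.9957 = 43/9957.
Target odds = 0.98/0.02 = 49.
Need L⁶ ≥ 49 ÷ (43/9957) = 487893/43.
4⁶ = 4096 < 487893/43 ≤ 15625 = 5⁶, so L = 5.

5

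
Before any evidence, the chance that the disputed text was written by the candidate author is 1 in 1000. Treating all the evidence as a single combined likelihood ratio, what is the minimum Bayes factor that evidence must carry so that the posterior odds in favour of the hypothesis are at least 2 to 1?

1998

Prior odds = 0.001/0.999 = 1/999.
Target odds = 2.
Required Bayes factor = 2 ÷ (1/999) = 1998.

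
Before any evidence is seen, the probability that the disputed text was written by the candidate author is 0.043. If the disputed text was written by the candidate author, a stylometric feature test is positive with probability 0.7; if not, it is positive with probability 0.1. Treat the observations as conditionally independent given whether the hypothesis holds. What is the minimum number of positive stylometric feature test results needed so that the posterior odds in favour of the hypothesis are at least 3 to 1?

Prior odds: 0.043 ÷ 0.957 = 43/957.
Likelihood ratio of a positive = 0.7/0.1 = 7.
Target odds = 3.
Need (43/957) × 7ⁿ ≥ 3, i.e. 7ⁿ ≥ 2871/43.
7² = 49 falls short of 2871/43 but 7³ = 343 reaches it, so n = 3.

3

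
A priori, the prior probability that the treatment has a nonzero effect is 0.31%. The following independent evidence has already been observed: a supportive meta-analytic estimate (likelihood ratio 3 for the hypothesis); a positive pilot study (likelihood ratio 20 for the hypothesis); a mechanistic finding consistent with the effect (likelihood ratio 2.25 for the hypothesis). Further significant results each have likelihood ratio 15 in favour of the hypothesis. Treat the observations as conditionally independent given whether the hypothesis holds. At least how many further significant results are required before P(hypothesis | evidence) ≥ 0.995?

Prior odds = 0.0031/0.9969 = 31/9969.
Combined Bayes factor of the evidence already in hand = 3 × 20 × 2.25 = 135.
Odds after that evidence = (31/9969) × 135 = 1395/3323.
Target odds = 0.995/0.005 = 199.
Need 15ⁿ ≥ 199 ÷ (1395/3323) = 661277/1395.
15² = 225 falls short of 661277/1395 but 15³ = 3375 reaches it, so n = 3.

3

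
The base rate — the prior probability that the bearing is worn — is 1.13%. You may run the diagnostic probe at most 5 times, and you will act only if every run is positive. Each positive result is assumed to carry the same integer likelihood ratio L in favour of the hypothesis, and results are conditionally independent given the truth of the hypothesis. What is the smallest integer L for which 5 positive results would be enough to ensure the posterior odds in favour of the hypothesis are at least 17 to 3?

4

Prior odds = 0.0113/0.9887 = 113/9887.
Target odds = 17/3.
Need L⁵ ≥ 17/3 ÷ (113/9887) = 168079/339.
3⁵ = 243 < 168079/339 ≤ 1024 = 4⁵, so L = 4.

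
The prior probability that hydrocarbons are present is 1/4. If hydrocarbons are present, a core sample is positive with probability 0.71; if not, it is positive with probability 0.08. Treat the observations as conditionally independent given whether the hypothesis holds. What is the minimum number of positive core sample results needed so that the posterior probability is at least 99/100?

Prior odds = 0.25/0.75 = 1/3.
Likelihood ratio of a positive = 0.71/0.08 = 8.875.
Target odds: 0.99 ÷ 0.01 = 99.
Require 8.875ⁿ ≥ 99 ÷ (1/3) = 297.
8.875² = 78.765625 falls short of 297 but 8.875³ = 357911/512 reaches it, so n = 3.

3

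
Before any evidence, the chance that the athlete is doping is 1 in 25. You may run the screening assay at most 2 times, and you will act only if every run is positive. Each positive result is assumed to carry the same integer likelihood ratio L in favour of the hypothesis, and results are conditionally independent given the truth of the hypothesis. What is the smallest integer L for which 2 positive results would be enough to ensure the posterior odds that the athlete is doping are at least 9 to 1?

15

Prior odds = 0.04/0.96 = 1/24.
Target odds = 9.
Need L² ≥ 9 ÷ (1/24) = 216.
14² = 196 < 216 ≤ 225 = 15², so L = 15.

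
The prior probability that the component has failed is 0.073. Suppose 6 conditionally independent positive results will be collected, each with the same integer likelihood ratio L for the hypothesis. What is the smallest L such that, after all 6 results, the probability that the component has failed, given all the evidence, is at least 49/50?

3

Prior odds = 0.073/0.927 = 73/927.
Target odds = 0.98/0.02 = 49.
Need L⁶ ≥ 49 ÷ (73/927) = 45423/73.
2⁶ = 64 < 45423/73 ≤ 729 = 3⁶, so L = 3.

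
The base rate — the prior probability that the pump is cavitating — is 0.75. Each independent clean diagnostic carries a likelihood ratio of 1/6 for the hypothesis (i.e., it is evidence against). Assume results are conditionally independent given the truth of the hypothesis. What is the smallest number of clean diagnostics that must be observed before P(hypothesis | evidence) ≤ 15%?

2

Prior odds: 0.75 ÷ 0.25 = 3.
Likelihood ratio per clean diagnostic = 1/6.
Target odds: 0.15 ÷ 0.85 = 3/17.
Need 3 × (1/6)ⁿ ≤ 3/17, i.e. (1/6)ⁿ ≤ 1/17.
(1/6)¹ = 1/6 is still above 1/17 but (1/6)² = 1/36 is at or below it, so n = 2.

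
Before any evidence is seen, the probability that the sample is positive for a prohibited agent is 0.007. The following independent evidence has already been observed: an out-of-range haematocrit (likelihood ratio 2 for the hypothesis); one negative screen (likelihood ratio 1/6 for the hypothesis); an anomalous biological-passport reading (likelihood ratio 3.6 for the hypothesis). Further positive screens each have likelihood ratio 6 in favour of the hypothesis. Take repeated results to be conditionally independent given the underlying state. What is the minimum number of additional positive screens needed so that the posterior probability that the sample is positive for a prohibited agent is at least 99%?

Prior odds = 0.007/0.993 = 7/993.
Combined Bayes factor of the evidence already in hand = 2 × (1/6) × 3.6 = 1.2.
Odds after that evidence = (7/993) × 1.2 = 14/1655.
Target odds = 0.99/0.01 = 99.
Need 6ⁿ ≥ 99 ÷ (14/1655) = 163845/14.
6⁵ = 7776 falls short of 163845/14 but 6⁶ = 46656 reaches it, so n = 6.

6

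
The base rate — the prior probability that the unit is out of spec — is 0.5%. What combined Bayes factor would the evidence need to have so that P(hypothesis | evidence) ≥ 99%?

19701

Prior odds = 0.005/0.995 = 1/199.
Target odds = 0.99/0.01 = 99.
Required Bayes factor = 99 ÷ (1/199) = 19701.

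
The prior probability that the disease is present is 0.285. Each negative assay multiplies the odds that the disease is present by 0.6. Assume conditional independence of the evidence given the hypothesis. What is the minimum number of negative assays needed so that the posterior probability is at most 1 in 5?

Prior odds = 0.285/0.715 = 57/143.
Likelihood ratio per negative assay = 0.6.
Target odds: 0.2 ÷ 0.8 = 0.25.
Need (57/143) × 0.6ⁿ ≤ 0.25, i.e. 0.6ⁿ ≤ 143/228.
0.6¹ = 0.6, which is already at or below the required 143/228; so n = 1.

1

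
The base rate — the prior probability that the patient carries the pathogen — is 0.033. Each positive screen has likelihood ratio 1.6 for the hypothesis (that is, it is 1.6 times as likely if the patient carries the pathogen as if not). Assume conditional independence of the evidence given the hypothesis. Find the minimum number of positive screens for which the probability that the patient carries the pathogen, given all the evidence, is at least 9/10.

12

Prior odds: 0.033 ÷ 0.967 = 33/967.
Likelihood ratio per positive screen = 1.6.
Target posterior odds = 0.9/0.1 = 9.
Require 1.6ⁿ ≥ 9 ÷ (33/967) = 2901/11.
1.6¹¹ ≈175.922 falls short of 2901/11 but 1.6¹² ≈281.475 reaches it, so n = 12.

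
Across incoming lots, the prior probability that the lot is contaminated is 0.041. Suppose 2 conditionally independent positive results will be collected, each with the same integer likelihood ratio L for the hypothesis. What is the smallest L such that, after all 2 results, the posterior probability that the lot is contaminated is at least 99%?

Prior odds = 0.041/0.959 = 41/959.
Target odds = 0.99/0.01 = 99.
Need L² ≥ 99 ÷ (41/959) = 94941/41.
48² = 2304 < 94941/41 ≤ 2401 = 49², so L = 49.

49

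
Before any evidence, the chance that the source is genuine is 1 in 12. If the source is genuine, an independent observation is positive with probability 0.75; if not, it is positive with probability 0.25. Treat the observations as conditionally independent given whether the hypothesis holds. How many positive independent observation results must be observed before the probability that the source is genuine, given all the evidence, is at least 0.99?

7

Prior odds = (1/12)/(11/12) = 1/11.
Likelihood ratio of a positive = 0.75/0.25 = 3.
Target odds: 0.99 ÷ 0.01 = 99.
Require 3ⁿ ≥ 99 ÷ (1/11) = 1089.
3⁶ = 729 falls short of 1089 but 3⁷ = 2187 reaches it, so n = 7.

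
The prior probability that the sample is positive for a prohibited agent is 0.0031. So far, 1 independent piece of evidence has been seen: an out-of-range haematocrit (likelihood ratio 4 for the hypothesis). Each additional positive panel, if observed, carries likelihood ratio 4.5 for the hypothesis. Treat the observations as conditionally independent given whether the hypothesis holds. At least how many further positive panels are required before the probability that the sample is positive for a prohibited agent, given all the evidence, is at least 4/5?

4

Prior odds = 0.0031/0.9969 = 31/9969.
Bayes factor of the evidence already in hand = 4.
Odds after that evidence = (31/9969) × 4 = 124/9969.
Target odds = 0.8/0.2 = 4.
Need 4.5ⁿ ≥ 4 ÷ (124/9969) = 9969/31.
4.5³ = 91.125 falls short of 9969/31 but 4.5⁴ = 410.0625 reaches it, so n = 4.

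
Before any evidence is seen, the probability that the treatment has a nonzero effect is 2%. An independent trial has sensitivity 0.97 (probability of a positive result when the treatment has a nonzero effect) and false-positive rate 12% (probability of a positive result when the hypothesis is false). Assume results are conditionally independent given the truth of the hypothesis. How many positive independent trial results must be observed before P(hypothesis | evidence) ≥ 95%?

4

Prior odds: 0.02 ÷ 0.98 = 1/49.
Likelihood ratio of a positive result = 0.97/0.12 = 97/12.
Target odds: 0.95 ÷ 0.05 = 19.
Need (1/49) × (97/12)ⁿ ≥ 19, i.e. (97/12)ⁿ ≥ 931.
(97/12)³ = 912673/1728 falls short of 931 but (97/12)⁴ = 88529281/20736 reaches it, so n = 4.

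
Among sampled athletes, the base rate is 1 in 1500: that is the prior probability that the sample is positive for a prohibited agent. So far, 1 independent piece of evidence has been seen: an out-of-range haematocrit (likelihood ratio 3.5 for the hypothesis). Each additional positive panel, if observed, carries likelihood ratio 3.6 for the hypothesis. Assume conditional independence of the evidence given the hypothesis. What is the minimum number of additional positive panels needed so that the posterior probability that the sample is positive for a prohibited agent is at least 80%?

Prior odds = (1/1500)/(1499/1500) = 1/1499.
Bayes factor of the evidence already in hand = 3.5.
Odds after that evidence = (1/1499) × 3.5 = 7/2998.
Target odds = 0.8/0.2 = 4.
Need 3.6ⁿ ≥ 4 ÷ (7/2998) = 11992/7.
3.6⁵ = 604.66176 falls short of 11992/7 but 3.6⁶ = 34012224/15625 reaches it, so n = 6.

6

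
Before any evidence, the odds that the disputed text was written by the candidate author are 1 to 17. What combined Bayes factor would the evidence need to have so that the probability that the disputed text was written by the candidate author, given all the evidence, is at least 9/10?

153

Prior odds = 1/17.
Target odds = 0.9/0.1 = 9.
Required Bayes factor = 9 ÷ (1/17) = 153.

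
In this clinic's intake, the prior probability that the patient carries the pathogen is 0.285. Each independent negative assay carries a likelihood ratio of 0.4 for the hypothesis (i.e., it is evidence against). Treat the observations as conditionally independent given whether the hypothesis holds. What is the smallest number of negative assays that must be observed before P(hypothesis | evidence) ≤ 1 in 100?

Prior odds = 0.285/0.715 = 57/143.
Likelihood ratio per negative assay = 0.4.
Target odds: 0.01 ÷ 0.99 = 1/99.
Require 0.4ⁿ ≤ 1/99 ÷ (57/143) = 13/513.
0.4⁴ = 0.0256 is still above 13/513 but 0.4⁵ = 0.01024 is at or below it, so n = 5.

5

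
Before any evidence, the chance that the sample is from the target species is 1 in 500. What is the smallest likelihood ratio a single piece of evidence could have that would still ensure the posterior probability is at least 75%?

Prior odds = 0.002/0.998 = 1/499.
Target odds = 0.75/0.25 = 3.
Required Bayes factor = 3 ÷ (1/499) = 1497.

1497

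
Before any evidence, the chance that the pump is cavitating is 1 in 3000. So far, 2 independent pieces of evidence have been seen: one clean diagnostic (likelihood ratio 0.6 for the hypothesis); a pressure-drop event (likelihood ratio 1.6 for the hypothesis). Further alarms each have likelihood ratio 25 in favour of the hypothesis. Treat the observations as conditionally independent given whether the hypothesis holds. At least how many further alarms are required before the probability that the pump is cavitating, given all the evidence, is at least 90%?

4

Prior odds = (1/3000)/(2999/3000) = 1/2999.
Combined Bayes factor of the evidence already in hand = 0.6 × 1.6 = 0.96.
Odds after that evidence = (1/2999) × 0.96 = 24/74975.
Target odds = 0.9/0.1 = 9.
Need 25ⁿ ≥ 9 ÷ (24/74975) = 28115.625.
25³ = 15625 falls short of 28115.625 but 25⁴ = 390625 reaches it, so n = 4.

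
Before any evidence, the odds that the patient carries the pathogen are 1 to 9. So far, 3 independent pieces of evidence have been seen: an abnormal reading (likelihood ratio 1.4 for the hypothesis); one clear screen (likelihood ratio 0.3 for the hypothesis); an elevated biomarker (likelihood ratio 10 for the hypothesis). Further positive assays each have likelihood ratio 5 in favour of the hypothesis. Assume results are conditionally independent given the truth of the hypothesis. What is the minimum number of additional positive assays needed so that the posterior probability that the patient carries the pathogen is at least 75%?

2

Prior odds = 1/9.
Combined Bayes factor of the evidence already in hand = 1.4 × 0.3 × 10 = 4.2.
Odds after that evidence = (1/9) × 4.2 = 7/15.
Target odds = 0.75/0.25 = 3.
Need 5ⁿ ≥ 3 ÷ (7/15) = 45/7.
5¹ = 5 falls short of 45/7 but 5² = 25 reaches it, so n = 2.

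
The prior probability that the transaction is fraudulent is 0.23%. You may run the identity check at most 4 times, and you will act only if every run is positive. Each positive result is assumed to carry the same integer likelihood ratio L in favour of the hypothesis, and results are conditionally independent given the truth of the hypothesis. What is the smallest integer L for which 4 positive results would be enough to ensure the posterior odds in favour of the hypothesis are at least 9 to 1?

8

Prior odds = 0.0023/0.9977 = 23/9977.
Target odds = 9.
Need L⁴ ≥ 9 ÷ (23/9977) = 89793/23.
7⁴ = 2401 < 89793/23 ≤ 4096 = 8⁴, so L = 8.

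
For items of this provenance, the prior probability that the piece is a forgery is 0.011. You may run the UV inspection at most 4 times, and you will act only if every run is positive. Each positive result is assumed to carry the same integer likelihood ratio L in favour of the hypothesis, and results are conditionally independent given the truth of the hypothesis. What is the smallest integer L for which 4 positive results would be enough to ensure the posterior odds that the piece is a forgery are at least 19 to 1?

Prior odds = 0.011/0.989 = 11/989.
Target odds = 19.
Need L⁴ ≥ 19 ÷ (11/989) = 18791/11.
6⁴ = 1296 < 18791/11 ≤ 2401 = 7⁴, so L = 7.

7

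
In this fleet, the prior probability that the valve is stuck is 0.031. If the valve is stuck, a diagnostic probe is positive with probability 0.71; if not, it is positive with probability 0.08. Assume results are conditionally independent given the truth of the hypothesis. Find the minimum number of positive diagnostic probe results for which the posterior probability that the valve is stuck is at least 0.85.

3

Prior odds = 0.031/0.969 = 31/969.
Likelihood ratio of a positive = 0.71/0.08 = 8.875.
Target odds: 0.85 ÷ 0.15 = 17/3.
Require 8.875ⁿ ≥ 17/3 ÷ (31/969) = 5491/31.
8.875² = 78.765625 falls short of 5491/31 but 8.875³ = 357911/512 reaches it, so n = 3.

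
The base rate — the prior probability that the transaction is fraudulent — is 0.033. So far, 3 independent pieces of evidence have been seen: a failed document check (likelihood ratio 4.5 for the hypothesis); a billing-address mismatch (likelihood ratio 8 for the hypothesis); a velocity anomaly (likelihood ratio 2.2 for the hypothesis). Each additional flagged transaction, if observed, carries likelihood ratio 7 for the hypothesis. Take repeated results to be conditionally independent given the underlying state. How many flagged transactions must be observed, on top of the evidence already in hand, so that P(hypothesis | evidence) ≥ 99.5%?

3

Prior odds = 0.033/0.967 = 33/967.
Combined Bayes factor of the evidence already in hand = 4.5 × 8 × 2.2 = 79.2.
Odds after that evidence = (33/967) × 79.2 = 13068/4835.
Target odds = 0.995/0.005 = 199.
Need 7ⁿ ≥ 199 ÷ (13068/4835) = 962165/13068.
7² = 49 falls short of 962165/13068 but 7³ = 343 reaches it, so n = 3.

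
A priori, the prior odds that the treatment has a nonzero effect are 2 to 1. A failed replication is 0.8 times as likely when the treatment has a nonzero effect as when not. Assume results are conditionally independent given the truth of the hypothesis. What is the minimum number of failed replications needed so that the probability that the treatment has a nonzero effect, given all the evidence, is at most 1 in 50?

21

Prior odds = 2.
Likelihood ratio per failed replication = 0.8.
Target posterior odds = 0.02/0.98 = 1/49.
Require 0.8ⁿ ≤ 1/49 ÷ 2 = 1/98.
0.8²⁰ ≈0.0115292 is still above 1/98 but 0.8²¹ ≈0.00922337 is at or below it, so n = 21.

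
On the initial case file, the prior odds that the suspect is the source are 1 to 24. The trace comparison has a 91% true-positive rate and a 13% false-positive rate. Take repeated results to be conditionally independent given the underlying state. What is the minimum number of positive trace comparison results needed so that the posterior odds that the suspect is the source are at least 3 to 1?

3

Prior odds = 1/24.
Likelihood ratio of a positive result = 0.91/0.13 = 7.
Target odds = 3.
Need (1/24) × 7ⁿ ≥ 3, i.e. 7ⁿ ≥ 72.
7² = 49 falls short of 72 but 7³ = 343 reaches it, so n = 3.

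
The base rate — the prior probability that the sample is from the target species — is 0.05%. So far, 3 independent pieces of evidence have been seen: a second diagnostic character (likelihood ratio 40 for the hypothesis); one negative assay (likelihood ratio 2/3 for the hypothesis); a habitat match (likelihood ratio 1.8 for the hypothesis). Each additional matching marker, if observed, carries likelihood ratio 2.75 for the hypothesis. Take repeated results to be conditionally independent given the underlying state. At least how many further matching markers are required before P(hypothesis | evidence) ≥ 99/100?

Prior odds = 0.0005/0.9995 = 1/1999.
Combined Bayes factor of the evidence already in hand = 40 × (2/3) × 1.8 = 48.
Odds after that evidence = (1/1999) × 48 = 48/1999.
Target odds = 0.99/0.01 = 99.
Need 2.75ⁿ ≥ 99 ÷ (48/1999) = 4122.9375.
2.75⁸ = 214358881/65536 falls short of 4122.9375 but 2.75⁹ ≈8994.86 reaches it, so n = 9.

9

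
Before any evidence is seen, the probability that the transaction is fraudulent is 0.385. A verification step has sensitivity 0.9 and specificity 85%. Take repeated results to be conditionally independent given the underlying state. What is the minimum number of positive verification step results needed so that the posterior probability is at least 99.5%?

4

Prior odds = 0.385/0.615 = 77/123.
False-positive rate = 1 − 0.85 = 0.15; likelihood ratio of a positive = 0.9/0.15 = 6.
Target odds: 0.995 ÷ 0.005 = 199.
Need (77/123) × 6ⁿ ≥ 199, i.e. 6ⁿ ≥ 24477/77.
6³ = 216 falls short of 24477/77 but 6⁴ = 1296 reaches it, so n = 4.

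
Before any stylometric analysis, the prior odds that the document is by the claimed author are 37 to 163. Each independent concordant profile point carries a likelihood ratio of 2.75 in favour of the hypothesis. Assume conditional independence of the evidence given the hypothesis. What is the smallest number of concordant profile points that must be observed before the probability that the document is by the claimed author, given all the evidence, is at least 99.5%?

7

Prior odds = 37/163.
Likelihood ratio per concordant profile point = 2.75.
Target posterior odds = 0.995/0.005 = 199.
Need (37/163) × 2.75ⁿ ≥ 199, i.e. 2.75ⁿ ≥ 32437/37.
2.75⁶ = 1771561/4096 falls short of 32437/37 but 2.75⁷ = 19487171/16384 reaches it, so n = 7.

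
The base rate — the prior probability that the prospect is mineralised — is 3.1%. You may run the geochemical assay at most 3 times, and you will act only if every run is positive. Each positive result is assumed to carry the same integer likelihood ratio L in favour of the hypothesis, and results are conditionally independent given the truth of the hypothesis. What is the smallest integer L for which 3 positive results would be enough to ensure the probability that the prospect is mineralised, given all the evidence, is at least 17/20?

Prior odds = 0.031/0.969 = 31/969.
Target odds = 0.85/0.15 = 17/3.
Need L³ ≥ 17/3 ÷ (31/969) = 5491/31.
5³ = 125 < 5491/31 ≤ 216 = 6³, so L = 6.

6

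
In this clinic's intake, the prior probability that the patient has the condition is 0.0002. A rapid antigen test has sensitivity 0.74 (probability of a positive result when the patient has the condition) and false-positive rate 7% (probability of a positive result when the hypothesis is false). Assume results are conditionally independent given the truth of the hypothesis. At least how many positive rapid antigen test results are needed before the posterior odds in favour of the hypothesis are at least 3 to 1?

Prior odds: 0.0002 ÷ 0.9998 = 1/4999.
Likelihood ratio of a positive result = 0.74/0.07 = 74/7.
Target odds = 3.
Require (74/7)ⁿ ≥ 3 ÷ (1/4999) = 14997.
(74/7)⁴ = 29986576/2401 falls short of 14997 but (74/7)⁵ ≈132029 reaches it, so n = 5.

5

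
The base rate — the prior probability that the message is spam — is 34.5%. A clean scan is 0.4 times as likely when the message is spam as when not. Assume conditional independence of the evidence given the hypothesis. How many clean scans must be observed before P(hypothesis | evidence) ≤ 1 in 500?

7

Prior odds: 0.345 ÷ 0.655 = 69/131.
Likelihood ratio per clean scan = 0.4.
Target odds: 0.002 ÷ 0.998 = 1/499.
Need (69/131) × 0.4ⁿ ≤ 1/499, i.e. 0.4ⁿ ≤ 131/34431.
0.4⁶ = 64/15625 is still above 131/34431 but 0.4⁷ = 128/78125 is at or below it, so n = 7.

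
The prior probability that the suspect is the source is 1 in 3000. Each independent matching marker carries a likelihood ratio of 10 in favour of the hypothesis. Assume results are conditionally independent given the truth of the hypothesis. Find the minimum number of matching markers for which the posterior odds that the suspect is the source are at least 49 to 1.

6

Prior odds: (1/3000) ÷ (2999/3000) = 1/2999.
Likelihood ratio per matching marker = 10.
Target odds = 49.
Need (1/2999) × 10ⁿ ≥ 49, i.e. 10ⁿ ≥ 146951.
10⁵ = 100000 falls short of 146951 but 10⁶ = 1000000 reaches it, so n = 6.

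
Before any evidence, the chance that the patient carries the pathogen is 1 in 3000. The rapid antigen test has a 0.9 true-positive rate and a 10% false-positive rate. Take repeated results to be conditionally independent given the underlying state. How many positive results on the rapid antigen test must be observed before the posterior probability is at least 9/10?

5

Prior odds: (1/3000) ÷ (2999/3000) = 1/2999.
Likelihood ratio of a positive result = 0.9/0.1 = 9.
Target posterior odds = 0.9/0.1 = 9.
Require 9ⁿ ≥ 9 ÷ (1/2999) = 26991.
9⁴ = 6561 falls short of 26991 but 9⁵ = 59049 reaches it, so n = 5.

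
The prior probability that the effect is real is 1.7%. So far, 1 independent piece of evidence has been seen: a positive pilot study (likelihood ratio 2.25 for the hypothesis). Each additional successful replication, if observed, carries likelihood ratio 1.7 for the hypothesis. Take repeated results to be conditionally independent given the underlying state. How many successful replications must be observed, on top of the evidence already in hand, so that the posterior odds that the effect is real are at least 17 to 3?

Prior odds = 0.017/0.983 = 17/983.
Bayes factor of the evidence already in hand = 2.25.
Odds after that evidence = (17/983) × 2.25 = 153/3932.
Target odds = 17/3.
Need 1.7ⁿ ≥ 17/3 ÷ (153/3932) = 3932/27.
1.7⁹ ≈118.588 falls short of 3932/27 but 1.7¹⁰ ≈201.599 reaches it, so n = 10.

10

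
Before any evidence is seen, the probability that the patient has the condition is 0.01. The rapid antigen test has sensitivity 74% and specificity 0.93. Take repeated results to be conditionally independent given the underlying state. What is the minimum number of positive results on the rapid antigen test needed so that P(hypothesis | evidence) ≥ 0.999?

5

Prior odds: 0.01 ÷ 0.99 = 1/99.
False-positive rate = 1 − 0.93 = 0.07; likelihood ratio of a positive = 0.74/0.07 = 74/7.
Target odds: 0.999 ÷ 0.001 = 999.
Require (74/7)ⁿ ≥ 999 ÷ (1/99) = 98901.
(74/7)⁴ = 29986576/2401 falls short of 98901 but (74/7)⁵ ≈132029 reaches it, so n = 5.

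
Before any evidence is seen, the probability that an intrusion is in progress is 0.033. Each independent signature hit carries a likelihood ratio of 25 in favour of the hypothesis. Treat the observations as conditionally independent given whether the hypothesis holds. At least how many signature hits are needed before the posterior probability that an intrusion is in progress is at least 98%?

3

Prior odds: 0.033 ÷ 0.967 = 33/967.
Likelihood ratio per signature hit = 25.
Target odds: 0.98 ÷ 0.02 = 49.
Need (33/967) × 25ⁿ ≥ 49, i.e. 25ⁿ ≥ 47383/33.
25² = 625 falls short of 47383/33 but 25³ = 15625 reaches it, so n = 3.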